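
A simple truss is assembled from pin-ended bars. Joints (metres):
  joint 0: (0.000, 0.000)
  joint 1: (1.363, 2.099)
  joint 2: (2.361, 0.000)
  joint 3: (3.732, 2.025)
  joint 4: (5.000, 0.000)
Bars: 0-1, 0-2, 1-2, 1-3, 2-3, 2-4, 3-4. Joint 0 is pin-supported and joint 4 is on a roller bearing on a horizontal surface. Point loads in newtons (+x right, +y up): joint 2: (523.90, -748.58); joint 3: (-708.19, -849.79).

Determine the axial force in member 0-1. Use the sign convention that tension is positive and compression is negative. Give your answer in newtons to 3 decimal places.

N=5 nodes, M=7 members, R=3 reactions → 2N=10, M+R=10
member 0 (0-1): L=2.5027, (cx,cy)=(0.5446,0.8387)
member 1 (0-2): L=2.3610, (cx,cy)=(1.0000,0.0000)
member 2 (1-2): L=2.3242, (cx,cy)=(0.4294,-0.9031)
member 3 (1-3): L=2.3702, (cx,cy)=(0.9995,-0.0312)
member 4 (2-3): L=2.4455, (cx,cy)=(0.5606,0.8281)
member 5 (2-4): L=2.6390, (cx,cy)=(1.0000,0.0000)
member 6 (3-4): L=2.3892, (cx,cy)=(0.5307,-0.8476)
solve A·x = −loads:
  F[0-1] = -1070.0309 N (compression)
  F[0-2] = +398.4586 N (tension)
  F[1-2] = +1029.1397 N (tension)
  F[1-3] = -1025.1599 N (compression)
  F[2-3] = -218.4022 N (compression)
  F[2-4] = +438.9132 N (tension)
  F[3-4] = -827.0247 N (compression)
  Rx@0 = +184.2900 N
  Ry@0 = +897.4242 N
  Ry@4 = +700.9458 N

-1070.031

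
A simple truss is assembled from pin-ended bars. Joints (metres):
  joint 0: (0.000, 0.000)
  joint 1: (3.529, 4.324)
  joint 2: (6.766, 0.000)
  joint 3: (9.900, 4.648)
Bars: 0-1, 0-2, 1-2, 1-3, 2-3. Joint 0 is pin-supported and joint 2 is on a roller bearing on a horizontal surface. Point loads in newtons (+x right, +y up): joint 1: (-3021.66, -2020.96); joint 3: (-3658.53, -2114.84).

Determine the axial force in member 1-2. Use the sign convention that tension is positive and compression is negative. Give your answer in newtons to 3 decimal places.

N=4 nodes, M=5 members, R=3 reactions → 2N=8, M+R=8
member 0 (0-1): L=5.5813, (cx,cy)=(0.6323,0.7747)
member 1 (0-2): L=6.7660, (cx,cy)=(1.0000,0.0000)
member 2 (1-2): L=5.4014, (cx,cy)=(0.5993,-0.8005)
member 3 (1-3): L=6.3792, (cx,cy)=(0.9987,0.0508)
member 4 (2-3): L=5.6059, (cx,cy)=(0.5591,0.8291)
solve A·x = −loads:
  F[0-1] = -5720.2241 N (compression)
  F[0-2] = -3063.3443 N (compression)
  F[1-2] = +2864.4744 N (tension)
  F[1-3] = -2314.8209 N (compression)
  F[2-3] = -2408.8757 N (compression)
  Rx@0 = +6680.1900 N
  Ry@0 = +4431.6353 N
  Ry@2 = -295.8353 N

2864.474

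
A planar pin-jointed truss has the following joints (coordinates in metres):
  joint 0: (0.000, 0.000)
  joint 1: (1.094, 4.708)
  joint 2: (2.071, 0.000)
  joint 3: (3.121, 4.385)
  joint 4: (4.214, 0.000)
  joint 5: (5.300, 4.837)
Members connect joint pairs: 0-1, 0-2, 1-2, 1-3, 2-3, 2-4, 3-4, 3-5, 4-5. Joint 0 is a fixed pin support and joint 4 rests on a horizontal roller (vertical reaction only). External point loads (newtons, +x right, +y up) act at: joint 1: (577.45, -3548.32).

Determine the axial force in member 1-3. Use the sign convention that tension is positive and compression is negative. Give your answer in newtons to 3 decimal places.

-746.650

N=6 nodes, M=9 members, R=3 reactions → 2N=12, M+R=12
member 0 (0-1): L=4.8334, (cx,cy)=(0.2263,0.9740)
member 1 (0-2): L=2.0710, (cx,cy)=(1.0000,0.0000)
member 2 (1-2): L=4.8083, (cx,cy)=(0.2032,-0.9791)
member 3 (1-3): L=2.0526, (cx,cy)=(0.9875,-0.1574)
member 4 (2-3): L=4.5090, (cx,cy)=(0.2329,0.9725)
member 5 (2-4): L=2.1430, (cx,cy)=(1.0000,0.0000)
member 6 (3-4): L=4.5192, (cx,cy)=(0.2419,-0.9703)
member 7 (3-5): L=2.2254, (cx,cy)=(0.9792,0.2031)
member 8 (4-5): L=4.9574, (cx,cy)=(0.2191,0.9757)
solve A·x = −loads:
  F[0-1] = -2034.8007 N (compression)
  F[0-2] = +1038.0069 N (tension)
  F[1-2] = -1479.6979 N (compression)
  F[1-3] = -746.6495 N (compression)
  F[2-3] = +1489.7877 N (tension)
  F[2-4] = +390.4205 N (tension)
  F[3-4] = -1614.2505 N (compression)
  F[3-5] = +0.0000 N (tension)
  F[4-5] = -0.0000 N (compression)
  Rx@0 = -577.4500 N
  Ry@0 = +1981.9943 N
  Ry@4 = +1566.3257 N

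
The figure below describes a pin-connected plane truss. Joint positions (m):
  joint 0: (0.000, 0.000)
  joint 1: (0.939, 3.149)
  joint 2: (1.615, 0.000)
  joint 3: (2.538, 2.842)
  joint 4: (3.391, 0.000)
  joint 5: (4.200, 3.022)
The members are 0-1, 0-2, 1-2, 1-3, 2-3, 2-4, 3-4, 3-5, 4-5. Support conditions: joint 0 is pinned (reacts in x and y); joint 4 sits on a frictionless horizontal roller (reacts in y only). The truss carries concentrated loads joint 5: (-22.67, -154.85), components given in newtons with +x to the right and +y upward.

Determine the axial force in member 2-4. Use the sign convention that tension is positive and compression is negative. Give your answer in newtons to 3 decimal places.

N=6 nodes, M=9 members, R=3 reactions → 2N=12, M+R=12
member 0 (0-1): L=3.2860, (cx,cy)=(0.2858,0.9583)
member 1 (0-2): L=1.6150, (cx,cy)=(1.0000,0.0000)
member 2 (1-2): L=3.2207, (cx,cy)=(0.2099,-0.9777)
member 3 (1-3): L=1.6282, (cx,cy)=(0.9821,-0.1886)
member 4 (2-3): L=2.9881, (cx,cy)=(0.3089,0.9511)
member 5 (2-4): L=1.7760, (cx,cy)=(1.0000,0.0000)
member 6 (3-4): L=2.9673, (cx,cy)=(0.2875,-0.9578)
member 7 (3-5): L=1.6717, (cx,cy)=(0.9942,0.1077)
member 8 (4-5): L=3.1284, (cx,cy)=(0.2586,0.9660)
solve A·x = −loads:
  F[0-1] = +17.4683 N (tension)
  F[0-2] = -27.6617 N (compression)
  F[1-2] = -18.8796 N (compression)
  F[1-3] = +9.1178 N (tension)
  F[2-3] = +19.4081 N (tension)
  F[2-4] = -37.6193 N (compression)
  F[3-4] = -15.2902 N (compression)
  F[3-5] = +19.4579 N (tension)
  F[4-5] = -162.4715 N (compression)
  Rx@0 = +22.6700 N
  Ry@0 = -16.7399 N
  Ry@4 = +171.5899 N

-37.619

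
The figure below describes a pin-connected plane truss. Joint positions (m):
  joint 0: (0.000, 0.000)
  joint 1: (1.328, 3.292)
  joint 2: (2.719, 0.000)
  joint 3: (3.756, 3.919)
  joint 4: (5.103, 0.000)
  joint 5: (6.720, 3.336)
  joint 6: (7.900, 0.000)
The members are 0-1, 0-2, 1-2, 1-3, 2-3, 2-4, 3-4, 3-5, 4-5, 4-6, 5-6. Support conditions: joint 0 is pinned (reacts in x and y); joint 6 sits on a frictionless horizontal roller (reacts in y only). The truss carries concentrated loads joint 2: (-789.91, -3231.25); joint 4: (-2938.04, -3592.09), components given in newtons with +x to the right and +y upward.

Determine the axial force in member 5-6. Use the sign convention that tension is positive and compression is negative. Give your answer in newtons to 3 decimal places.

N=7 nodes, M=11 members, R=3 reactions → 2N=14, M+R=14
member 0 (0-1): L=3.5498, (cx,cy)=(0.3741,0.9274)
member 1 (0-2): L=2.7190, (cx,cy)=(1.0000,0.0000)
member 2 (1-2): L=3.5738, (cx,cy)=(0.3892,-0.9211)
member 3 (1-3): L=2.5077, (cx,cy)=(0.9682,0.2500)
member 4 (2-3): L=4.0539, (cx,cy)=(0.2558,0.9667)
member 5 (2-4): L=2.3840, (cx,cy)=(1.0000,0.0000)
member 6 (3-4): L=4.1440, (cx,cy)=(0.3250,-0.9457)
member 7 (3-5): L=3.0208, (cx,cy)=(0.9812,-0.1930)
member 8 (4-5): L=3.7072, (cx,cy)=(0.4362,0.8999)
member 9 (4-6): L=2.7970, (cx,cy)=(1.0000,0.0000)
member 10 (5-6): L=3.5385, (cx,cy)=(0.3335,-0.9428)
solve A·x = −loads:
  F[0-1] = -3656.4211 N (compression)
  F[0-2] = -2360.0498 N (compression)
  F[1-2] = +2973.2773 N (tension)
  F[1-3] = -2607.9975 N (compression)
  F[2-3] = +509.3788 N (tension)
  F[2-4] = -543.1820 N (compression)
  F[3-4] = +715.2852 N (tension)
  F[3-5] = -2677.7004 N (compression)
  F[4-5] = +3240.1028 N (tension)
  F[4-6] = +1214.1092 N (tension)
  F[5-6] = -3640.8300 N (compression)
  Rx@0 = +3727.9500 N
  Ry@0 = +3390.9091 N
  Ry@6 = +3432.4309 N

-3640.830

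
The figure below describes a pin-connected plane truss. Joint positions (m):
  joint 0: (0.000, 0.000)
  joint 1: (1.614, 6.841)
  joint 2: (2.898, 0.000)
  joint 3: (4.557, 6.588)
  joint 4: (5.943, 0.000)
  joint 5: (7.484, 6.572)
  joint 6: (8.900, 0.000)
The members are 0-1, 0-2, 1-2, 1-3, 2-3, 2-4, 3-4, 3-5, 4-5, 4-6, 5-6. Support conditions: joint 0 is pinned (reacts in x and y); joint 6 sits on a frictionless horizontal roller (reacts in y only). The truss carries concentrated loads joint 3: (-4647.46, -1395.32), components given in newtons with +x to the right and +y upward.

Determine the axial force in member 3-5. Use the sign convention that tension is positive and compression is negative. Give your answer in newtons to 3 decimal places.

1224.861

N=7 nodes, M=11 members, R=3 reactions → 2N=14, M+R=14
member 0 (0-1): L=7.0288, (cx,cy)=(0.2296,0.9733)
member 1 (0-2): L=2.8980, (cx,cy)=(1.0000,0.0000)
member 2 (1-2): L=6.9605, (cx,cy)=(0.1845,-0.9828)
member 3 (1-3): L=2.9539, (cx,cy)=(0.9963,-0.0857)
member 4 (2-3): L=6.7937, (cx,cy)=(0.2442,0.9697)
member 5 (2-4): L=3.0450, (cx,cy)=(1.0000,0.0000)
member 6 (3-4): L=6.7322, (cx,cy)=(0.2059,-0.9786)
member 7 (3-5): L=2.9270, (cx,cy)=(1.0000,-0.0055)
member 8 (4-5): L=6.7502, (cx,cy)=(0.2283,0.9736)
member 9 (4-6): L=2.9570, (cx,cy)=(1.0000,0.0000)
member 10 (5-6): L=6.7228, (cx,cy)=(0.2106,-0.9776)
solve A·x = −loads:
  F[0-1] = -4234.1918 N (compression)
  F[0-2] = -3675.1790 N (compression)
  F[1-2] = +4348.2127 N (tension)
  F[1-3] = -1780.9434 N (compression)
  F[2-3] = -4407.0089 N (compression)
  F[2-4] = -1796.8797 N (compression)
  F[3-4] = +2778.5560 N (tension)
  F[3-5] = +1224.8608 N (tension)
  F[4-5] = -2792.7812 N (compression)
  F[4-6] = -587.2844 N (compression)
  F[5-6] = +2788.2799 N (tension)
  Rx@0 = +4647.4600 N
  Ry@0 = +4121.0496 N
  Ry@6 = -2725.7296 N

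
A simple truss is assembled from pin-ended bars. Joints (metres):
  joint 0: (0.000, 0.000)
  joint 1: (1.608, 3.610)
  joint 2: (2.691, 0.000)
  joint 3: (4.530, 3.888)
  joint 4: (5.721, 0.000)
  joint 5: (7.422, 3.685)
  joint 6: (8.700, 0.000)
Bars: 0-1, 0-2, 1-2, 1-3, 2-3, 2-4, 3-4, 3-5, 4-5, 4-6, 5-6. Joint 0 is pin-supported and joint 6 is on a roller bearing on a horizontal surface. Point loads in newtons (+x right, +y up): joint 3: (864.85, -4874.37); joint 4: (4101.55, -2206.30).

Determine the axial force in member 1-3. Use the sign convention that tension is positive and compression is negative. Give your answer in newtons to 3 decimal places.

N=7 nodes, M=11 members, R=3 reactions → 2N=14, M+R=14
member 0 (0-1): L=3.9519, (cx,cy)=(0.4069,0.9135)
member 1 (0-2): L=2.6910, (cx,cy)=(1.0000,0.0000)
member 2 (1-2): L=3.7690, (cx,cy)=(0.2873,-0.9578)
member 3 (1-3): L=2.9352, (cx,cy)=(0.9955,0.0947)
member 4 (2-3): L=4.3010, (cx,cy)=(0.4276,0.9040)
member 5 (2-4): L=3.0300, (cx,cy)=(1.0000,0.0000)
member 6 (3-4): L=4.0663, (cx,cy)=(0.2929,-0.9561)
member 7 (3-5): L=2.8991, (cx,cy)=(0.9975,-0.0700)
member 8 (4-5): L=4.0586, (cx,cy)=(0.4191,0.9079)
member 9 (4-6): L=2.9790, (cx,cy)=(1.0000,0.0000)
member 10 (5-6): L=3.9003, (cx,cy)=(0.3277,-0.9448)
solve A·x = −loads:
  F[0-1] = -2961.5459 N (compression)
  F[0-2] = +6171.4223 N (tension)
  F[1-2] = +2629.6709 N (tension)
  F[1-3] = -1969.5063 N (compression)
  F[2-3] = -2786.3120 N (compression)
  F[2-4] = +8118.4144 N (tension)
  F[3-4] = -2017.0319 N (compression)
  F[3-5] = -3434.5194 N (compression)
  F[4-5] = +4554.1396 N (tension)
  F[4-6] = +1517.4264 N (tension)
  F[5-6] = -4631.0260 N (compression)
  Rx@0 = -4966.4000 N
  Ry@0 = +2705.3050 N
  Ry@6 = +4375.3650 N

-1969.506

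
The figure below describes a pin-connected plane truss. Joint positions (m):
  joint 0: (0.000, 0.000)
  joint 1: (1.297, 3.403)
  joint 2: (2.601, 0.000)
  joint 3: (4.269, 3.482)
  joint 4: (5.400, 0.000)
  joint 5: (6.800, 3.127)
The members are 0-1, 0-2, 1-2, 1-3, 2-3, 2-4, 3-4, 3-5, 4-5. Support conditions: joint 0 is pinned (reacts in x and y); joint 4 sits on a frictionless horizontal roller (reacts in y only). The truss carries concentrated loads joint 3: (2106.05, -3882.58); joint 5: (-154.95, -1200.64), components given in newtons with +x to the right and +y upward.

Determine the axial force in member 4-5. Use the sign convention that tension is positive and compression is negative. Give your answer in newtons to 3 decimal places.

-1260.159

N=6 nodes, M=9 members, R=3 reactions → 2N=12, M+R=12
member 0 (0-1): L=3.6418, (cx,cy)=(0.3561,0.9344)
member 1 (0-2): L=2.6010, (cx,cy)=(1.0000,0.0000)
member 2 (1-2): L=3.6443, (cx,cy)=(0.3578,-0.9338)
member 3 (1-3): L=2.9730, (cx,cy)=(0.9996,0.0266)
member 4 (2-3): L=3.8609, (cx,cy)=(0.4320,0.9019)
member 5 (2-4): L=2.7990, (cx,cy)=(1.0000,0.0000)
member 6 (3-4): L=3.6611, (cx,cy)=(0.3089,-0.9511)
member 7 (3-5): L=2.5558, (cx,cy)=(0.9903,-0.1389)
member 8 (4-5): L=3.4261, (cx,cy)=(0.4086,0.9127)
solve A·x = −loads:
  F[0-1] = +820.1534 N (tension)
  F[0-2] = +1659.0075 N (tension)
  F[1-2] = -804.2099 N (compression)
  F[1-3] = +580.0601 N (tension)
  F[2-3] = +832.6810 N (tension)
  F[2-4] = +1011.5069 N (tension)
  F[3-4] = -4941.1386 N (compression)
  F[3-5] = +363.5105 N (tension)
  F[4-5] = -1260.1588 N (compression)
  Rx@0 = -1951.1000 N
  Ry@0 = -766.3769 N
  Ry@4 = +5849.5969 N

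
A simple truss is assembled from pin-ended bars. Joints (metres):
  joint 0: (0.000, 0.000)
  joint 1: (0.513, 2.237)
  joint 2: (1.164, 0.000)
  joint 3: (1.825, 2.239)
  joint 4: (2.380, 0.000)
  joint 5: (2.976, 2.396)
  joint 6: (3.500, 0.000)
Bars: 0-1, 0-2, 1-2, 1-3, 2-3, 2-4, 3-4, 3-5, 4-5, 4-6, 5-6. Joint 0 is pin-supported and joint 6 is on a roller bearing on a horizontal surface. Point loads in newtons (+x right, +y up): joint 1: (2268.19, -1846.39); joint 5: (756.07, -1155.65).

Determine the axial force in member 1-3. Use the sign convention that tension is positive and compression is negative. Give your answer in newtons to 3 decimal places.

N=7 nodes, M=11 members, R=3 reactions → 2N=14, M+R=14
member 0 (0-1): L=2.2951, (cx,cy)=(0.2235,0.9747)
member 1 (0-2): L=1.1640, (cx,cy)=(1.0000,0.0000)
member 2 (1-2): L=2.3298, (cx,cy)=(0.2794,-0.9602)
member 3 (1-3): L=1.3120, (cx,cy)=(1.0000,0.0015)
member 4 (2-3): L=2.3345, (cx,cy)=(0.2831,0.9591)
member 5 (2-4): L=1.2160, (cx,cy)=(1.0000,0.0000)
member 6 (3-4): L=2.3068, (cx,cy)=(0.2406,-0.9706)
member 7 (3-5): L=1.1617, (cx,cy)=(0.9908,0.1352)
member 8 (4-5): L=2.4690, (cx,cy)=(0.2414,0.9704)
member 9 (4-6): L=1.1200, (cx,cy)=(1.0000,0.0000)
member 10 (5-6): L=2.4526, (cx,cy)=(0.2136,-0.9769)
solve A·x = −loads:
  F[0-1] = +224.1740 N (tension)
  F[0-2] = +2974.1520 N (tension)
  F[1-2] = -2153.1190 N (compression)
  F[1-3] = -1616.4528 N (compression)
  F[2-3] = +2155.5651 N (tension)
  F[2-4] = +1762.1938 N (tension)
  F[3-4] = -2194.5740 N (compression)
  F[3-5] = -482.5430 N (compression)
  F[4-5] = +2195.0203 N (tension)
  F[4-6] = +704.3256 N (tension)
  F[5-6] = -3296.6598 N (compression)
  Rx@0 = -3024.2600 N
  Ry@0 = -218.5021 N
  Ry@6 = +3220.5421 N

-1616.453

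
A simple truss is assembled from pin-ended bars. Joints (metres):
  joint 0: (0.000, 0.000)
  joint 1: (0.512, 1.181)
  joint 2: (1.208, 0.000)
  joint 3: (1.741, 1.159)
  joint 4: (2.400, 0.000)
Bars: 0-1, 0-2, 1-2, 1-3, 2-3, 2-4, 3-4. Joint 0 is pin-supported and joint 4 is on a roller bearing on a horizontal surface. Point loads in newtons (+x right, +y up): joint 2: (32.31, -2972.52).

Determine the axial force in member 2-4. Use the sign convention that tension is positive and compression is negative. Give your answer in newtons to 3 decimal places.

850.712

N=5 nodes, M=7 members, R=3 reactions → 2N=10, M+R=10
member 0 (0-1): L=1.2872, (cx,cy)=(0.3978,0.9175)
member 1 (0-2): L=1.2080, (cx,cy)=(1.0000,0.0000)
member 2 (1-2): L=1.3708, (cx,cy)=(0.5077,-0.8615)
member 3 (1-3): L=1.2292, (cx,cy)=(0.9998,-0.0179)
member 4 (2-3): L=1.2757, (cx,cy)=(0.4178,0.9085)
member 5 (2-4): L=1.1920, (cx,cy)=(1.0000,0.0000)
member 6 (3-4): L=1.3333, (cx,cy)=(0.4943,-0.8693)
solve A·x = −loads:
  F[0-1] = -1609.1210 N (compression)
  F[0-2] = +672.3540 N (tension)
  F[1-2] = +1745.3679 N (tension)
  F[1-3] = -1526.4491 N (compression)
  F[2-3] = +1616.7268 N (tension)
  F[2-4] = +850.7118 N (tension)
  F[3-4] = -1721.1131 N (compression)
  Rx@0 = -32.3100 N
  Ry@0 = +1476.3516 N
  Ry@4 = +1496.1684 N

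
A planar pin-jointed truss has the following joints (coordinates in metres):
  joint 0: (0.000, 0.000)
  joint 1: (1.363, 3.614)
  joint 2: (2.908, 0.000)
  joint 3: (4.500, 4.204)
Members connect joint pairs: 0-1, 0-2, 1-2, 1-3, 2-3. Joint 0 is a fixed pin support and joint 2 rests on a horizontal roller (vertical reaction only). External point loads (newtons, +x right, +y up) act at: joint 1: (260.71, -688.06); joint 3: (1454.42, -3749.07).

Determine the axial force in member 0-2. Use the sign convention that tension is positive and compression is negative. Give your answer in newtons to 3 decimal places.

163.747

N=4 nodes, M=5 members, R=3 reactions → 2N=8, M+R=8
member 0 (0-1): L=3.8625, (cx,cy)=(0.3529,0.9357)
member 1 (0-2): L=2.9080, (cx,cy)=(1.0000,0.0000)
member 2 (1-2): L=3.9304, (cx,cy)=(0.3931,-0.9195)
member 3 (1-3): L=3.1920, (cx,cy)=(0.9828,0.1848)
member 4 (2-3): L=4.4953, (cx,cy)=(0.3541,0.9352)
solve A·x = −loads:
  F[0-1] = +4396.3237 N (tension)
  F[0-2] = +163.7468 N (tension)
  F[1-2] = -4588.9544 N (compression)
  F[1-3] = +3148.8020 N (tension)
  F[2-3] = -4631.2322 N (compression)
  Rx@0 = -1715.1300 N
  Ry@0 = -4113.4987 N
  Ry@2 = +8550.6287 N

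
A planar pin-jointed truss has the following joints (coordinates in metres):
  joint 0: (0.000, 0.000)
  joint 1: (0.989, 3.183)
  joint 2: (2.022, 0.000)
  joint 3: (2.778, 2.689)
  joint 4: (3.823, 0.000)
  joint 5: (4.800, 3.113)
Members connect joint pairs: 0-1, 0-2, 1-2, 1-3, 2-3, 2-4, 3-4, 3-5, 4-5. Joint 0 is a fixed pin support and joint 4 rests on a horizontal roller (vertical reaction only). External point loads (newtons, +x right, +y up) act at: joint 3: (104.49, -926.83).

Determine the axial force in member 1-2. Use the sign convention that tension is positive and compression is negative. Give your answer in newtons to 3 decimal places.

N=6 nodes, M=9 members, R=3 reactions → 2N=12, M+R=12
member 0 (0-1): L=3.3331, (cx,cy)=(0.2967,0.9550)
member 1 (0-2): L=2.0220, (cx,cy)=(1.0000,0.0000)
member 2 (1-2): L=3.3464, (cx,cy)=(0.3087,-0.9512)
member 3 (1-3): L=1.8560, (cx,cy)=(0.9639,-0.2662)
member 4 (2-3): L=2.7933, (cx,cy)=(0.2707,0.9627)
member 5 (2-4): L=1.8010, (cx,cy)=(1.0000,0.0000)
member 6 (3-4): L=2.8849, (cx,cy)=(0.3622,-0.9321)
member 7 (3-5): L=2.0660, (cx,cy)=(0.9787,0.2052)
member 8 (4-5): L=3.2627, (cx,cy)=(0.2994,0.9541)
solve A·x = −loads:
  F[0-1] = -188.3308 N (compression)
  F[0-2] = +160.3715 N (tension)
  F[1-2] = +225.5160 N (tension)
  F[1-3] = -130.1920 N (compression)
  F[2-3] = -222.8188 N (compression)
  F[2-4] = +290.2919 N (tension)
  F[3-4] = -801.4048 N (compression)
  F[3-5] = +0.0000 N (tension)
  F[4-5] = -0.0000 N (compression)
  Rx@0 = -104.4900 N
  Ry@0 = +179.8493 N
  Ry@4 = +746.9807 N

225.516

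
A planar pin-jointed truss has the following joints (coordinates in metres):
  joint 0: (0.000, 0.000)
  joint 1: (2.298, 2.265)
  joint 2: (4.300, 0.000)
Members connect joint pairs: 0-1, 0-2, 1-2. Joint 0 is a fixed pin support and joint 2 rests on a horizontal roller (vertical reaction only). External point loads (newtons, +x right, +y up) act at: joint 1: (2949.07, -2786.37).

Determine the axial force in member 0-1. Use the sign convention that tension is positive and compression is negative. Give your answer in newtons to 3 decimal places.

364.861

N=3 nodes, M=3 members, R=3 reactions → 2N=6, M+R=6
member 0 (0-1): L=3.2266, (cx,cy)=(0.7122,0.7020)
member 1 (0-2): L=4.3000, (cx,cy)=(1.0000,0.0000)
member 2 (1-2): L=3.0230, (cx,cy)=(0.6623,-0.7493)
solve A·x = −loads:
  F[0-1] = +364.8614 N (tension)
  F[0-2] = +2689.2150 N (tension)
  F[1-2] = -4060.6211 N (compression)
  Rx@0 = -2949.0700 N
  Ry@0 = -256.1234 N
  Ry@2 = +3042.4934 N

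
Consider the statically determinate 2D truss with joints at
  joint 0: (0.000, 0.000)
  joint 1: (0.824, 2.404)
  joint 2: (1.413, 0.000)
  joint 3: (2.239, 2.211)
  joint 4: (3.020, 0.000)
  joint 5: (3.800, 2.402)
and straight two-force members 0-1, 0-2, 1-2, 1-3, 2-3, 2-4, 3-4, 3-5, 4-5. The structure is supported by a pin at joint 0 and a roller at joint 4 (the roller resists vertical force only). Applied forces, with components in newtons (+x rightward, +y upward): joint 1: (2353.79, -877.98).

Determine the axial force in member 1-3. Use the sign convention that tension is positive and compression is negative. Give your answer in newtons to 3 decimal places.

-1475.003

N=6 nodes, M=9 members, R=3 reactions → 2N=12, M+R=12
member 0 (0-1): L=2.5413, (cx,cy)=(0.3242,0.9460)
member 1 (0-2): L=1.4130, (cx,cy)=(1.0000,0.0000)
member 2 (1-2): L=2.4751, (cx,cy)=(0.2380,-0.9713)
member 3 (1-3): L=1.4281, (cx,cy)=(0.9908,-0.1351)
member 4 (2-3): L=2.3603, (cx,cy)=(0.3500,0.9368)
member 5 (2-4): L=1.6070, (cx,cy)=(1.0000,0.0000)
member 6 (3-4): L=2.3449, (cx,cy)=(0.3331,-0.9429)
member 7 (3-5): L=1.5726, (cx,cy)=(0.9926,0.1215)
member 8 (4-5): L=2.5255, (cx,cy)=(0.3089,0.9511)
solve A·x = −loads:
  F[0-1] = +1305.8019 N (tension)
  F[0-2] = +1930.3918 N (tension)
  F[1-2] = -1970.5030 N (compression)
  F[1-3] = -1475.0033 N (compression)
  F[2-3] = +2043.0930 N (tension)
  F[2-4] = +746.4657 N (tension)
  F[3-4] = -2241.1981 N (compression)
  F[3-5] = -0.0000 N (compression)
  F[4-5] = +0.0000 N (tension)
  Rx@0 = -2353.7900 N
  Ry@0 = -1235.2540 N
  Ry@4 = +2113.2340 N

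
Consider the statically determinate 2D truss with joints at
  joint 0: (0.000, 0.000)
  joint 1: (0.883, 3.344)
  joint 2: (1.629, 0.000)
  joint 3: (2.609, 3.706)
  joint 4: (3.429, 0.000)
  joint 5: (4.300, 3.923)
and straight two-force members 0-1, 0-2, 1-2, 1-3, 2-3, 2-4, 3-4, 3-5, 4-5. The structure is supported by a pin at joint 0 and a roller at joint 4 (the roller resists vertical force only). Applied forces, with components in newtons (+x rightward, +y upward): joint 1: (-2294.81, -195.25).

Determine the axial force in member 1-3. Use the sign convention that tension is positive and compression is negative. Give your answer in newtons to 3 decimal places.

1149.402

N=6 nodes, M=9 members, R=3 reactions → 2N=12, M+R=12
member 0 (0-1): L=3.4586, (cx,cy)=(0.2553,0.9669)
member 1 (0-2): L=1.6290, (cx,cy)=(1.0000,0.0000)
member 2 (1-2): L=3.4262, (cx,cy)=(0.2177,-0.9760)
member 3 (1-3): L=1.7636, (cx,cy)=(0.9787,0.2053)
member 4 (2-3): L=3.8334, (cx,cy)=(0.2556,0.9668)
member 5 (2-4): L=1.8000, (cx,cy)=(1.0000,0.0000)
member 6 (3-4): L=3.7956, (cx,cy)=(0.2160,-0.9764)
member 7 (3-5): L=1.7049, (cx,cy)=(0.9919,0.1273)
member 8 (4-5): L=4.0185, (cx,cy)=(0.2167,0.9762)
solve A·x = −loads:
  F[0-1] = -2464.5703 N (compression)
  F[0-2] = -1665.5943 N (compression)
  F[1-2] = +2483.1565 N (tension)
  F[1-3] = +1149.4024 N (tension)
  F[2-3] = -2506.8856 N (compression)
  F[2-4] = -484.0448 N (compression)
  F[3-4] = +2240.5569 N (tension)
  F[3-5] = -0.0000 N (compression)
  F[4-5] = -0.0000 N (compression)
  Rx@0 = +2294.8100 N
  Ry@0 = +2382.8962 N
  Ry@4 = -2187.6462 N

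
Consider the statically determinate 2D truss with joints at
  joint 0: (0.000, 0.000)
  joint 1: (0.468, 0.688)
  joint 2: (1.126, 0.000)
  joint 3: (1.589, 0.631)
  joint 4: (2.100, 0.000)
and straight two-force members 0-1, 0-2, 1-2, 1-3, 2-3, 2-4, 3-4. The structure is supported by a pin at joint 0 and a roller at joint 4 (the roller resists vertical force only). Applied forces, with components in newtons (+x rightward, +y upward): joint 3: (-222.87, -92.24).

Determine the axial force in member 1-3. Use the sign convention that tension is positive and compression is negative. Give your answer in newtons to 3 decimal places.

N=5 nodes, M=7 members, R=3 reactions → 2N=10, M+R=10
member 0 (0-1): L=0.8321, (cx,cy)=(0.5624,0.8268)
member 1 (0-2): L=1.1260, (cx,cy)=(1.0000,0.0000)
member 2 (1-2): L=0.9520, (cx,cy)=(0.6912,-0.7227)
member 3 (1-3): L=1.1224, (cx,cy)=(0.9987,-0.0508)
member 4 (2-3): L=0.7826, (cx,cy)=(0.5916,0.8062)
member 5 (2-4): L=0.9740, (cx,cy)=(1.0000,0.0000)
member 6 (3-4): L=0.8120, (cx,cy)=(0.6293,-0.7771)
solve A·x = −loads:
  F[0-1] = -108.1376 N (compression)
  F[0-2] = -162.0489 N (compression)
  F[1-2] = +134.5440 N (tension)
  F[1-3] = -154.0132 N (compression)
  F[2-3] = -120.6005 N (compression)
  F[2-4] = +2.2900 N (tension)
  F[3-4] = -3.6388 N (compression)
  Rx@0 = +222.8700 N
  Ry@0 = +89.4122 N
  Ry@4 = +2.8278 N

-154.013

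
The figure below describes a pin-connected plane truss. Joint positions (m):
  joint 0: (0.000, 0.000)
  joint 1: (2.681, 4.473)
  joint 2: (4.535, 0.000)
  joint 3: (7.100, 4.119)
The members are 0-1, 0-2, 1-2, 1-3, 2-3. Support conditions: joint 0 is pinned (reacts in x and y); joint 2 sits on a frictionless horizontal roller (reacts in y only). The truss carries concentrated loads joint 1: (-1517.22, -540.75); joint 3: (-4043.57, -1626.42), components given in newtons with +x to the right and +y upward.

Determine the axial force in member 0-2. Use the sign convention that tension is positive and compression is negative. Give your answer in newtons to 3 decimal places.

N=4 nodes, M=5 members, R=3 reactions → 2N=8, M+R=8
member 0 (0-1): L=5.2149, (cx,cy)=(0.5141,0.8577)
member 1 (0-2): L=4.5350, (cx,cy)=(1.0000,0.0000)
member 2 (1-2): L=4.8420, (cx,cy)=(0.3829,-0.9238)
member 3 (1-3): L=4.4332, (cx,cy)=(0.9968,-0.0799)
member 4 (2-3): L=4.8524, (cx,cy)=(0.5286,0.8489)
solve A·x = −loads:
  F[0-1] = -5211.7721 N (compression)
  F[0-2] = -2881.4133 N (compression)
  F[1-2] = +4504.0480 N (tension)
  F[1-3] = -2896.0000 N (compression)
  F[2-3] = -2188.4194 N (compression)
  Rx@0 = +5560.7900 N
  Ry@0 = +4470.2918 N
  Ry@2 = -2303.1218 N

-2881.413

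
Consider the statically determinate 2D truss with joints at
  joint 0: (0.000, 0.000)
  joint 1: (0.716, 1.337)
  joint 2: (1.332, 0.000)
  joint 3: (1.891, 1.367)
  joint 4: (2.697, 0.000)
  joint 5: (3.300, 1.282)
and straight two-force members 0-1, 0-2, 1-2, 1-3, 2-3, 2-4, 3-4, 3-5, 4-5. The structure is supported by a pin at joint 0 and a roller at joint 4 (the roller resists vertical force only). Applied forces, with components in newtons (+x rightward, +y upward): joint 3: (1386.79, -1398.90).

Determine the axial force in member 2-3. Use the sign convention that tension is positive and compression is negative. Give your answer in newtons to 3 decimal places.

300.004

N=6 nodes, M=9 members, R=3 reactions → 2N=12, M+R=12
member 0 (0-1): L=1.5166, (cx,cy)=(0.4721,0.8815)
member 1 (0-2): L=1.3320, (cx,cy)=(1.0000,0.0000)
member 2 (1-2): L=1.4721, (cx,cy)=(0.4185,-0.9082)
member 3 (1-3): L=1.1754, (cx,cy)=(0.9997,0.0255)
member 4 (2-3): L=1.4769, (cx,cy)=(0.3785,0.9256)
member 5 (2-4): L=1.3650, (cx,cy)=(1.0000,0.0000)
member 6 (3-4): L=1.5869, (cx,cy)=(0.5079,-0.8614)
member 7 (3-5): L=1.4116, (cx,cy)=(0.9982,-0.0602)
member 8 (4-5): L=1.4167, (cx,cy)=(0.4256,0.9049)
solve A·x = −loads:
  F[0-1] = +323.1196 N (tension)
  F[0-2] = +1234.2474 N (tension)
  F[1-2] = -305.7398 N (compression)
  F[1-3] = +280.5723 N (tension)
  F[2-3] = +300.0044 N (tension)
  F[2-4] = +992.7571 N (tension)
  F[3-4] = -1954.6268 N (compression)
  F[3-5] = -0.0000 N (compression)
  F[4-5] = +0.0000 N (tension)
  Rx@0 = -1386.7900 N
  Ry@0 = -284.8456 N
  Ry@4 = +1683.7456 N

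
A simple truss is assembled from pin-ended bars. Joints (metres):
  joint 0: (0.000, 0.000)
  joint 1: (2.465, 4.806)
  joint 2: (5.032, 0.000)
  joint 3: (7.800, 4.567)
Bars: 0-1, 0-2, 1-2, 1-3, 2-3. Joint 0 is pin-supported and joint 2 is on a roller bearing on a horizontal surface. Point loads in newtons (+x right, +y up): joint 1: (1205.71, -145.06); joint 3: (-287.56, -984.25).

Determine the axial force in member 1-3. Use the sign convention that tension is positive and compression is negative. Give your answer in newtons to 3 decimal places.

N=4 nodes, M=5 members, R=3 reactions → 2N=8, M+R=8
member 0 (0-1): L=5.4013, (cx,cy)=(0.4564,0.8898)
member 1 (0-2): L=5.0320, (cx,cy)=(1.0000,0.0000)
member 2 (1-2): L=5.4486, (cx,cy)=(0.4711,-0.8821)
member 3 (1-3): L=5.3404, (cx,cy)=(0.9990,-0.0448)
member 4 (2-3): L=5.3403, (cx,cy)=(0.5183,0.8552)
solve A·x = −loads:
  F[0-1] = +1526.1907 N (tension)
  F[0-2] = +221.6377 N (tension)
  F[1-2] = -1719.2907 N (compression)
  F[1-3] = +301.1153 N (tension)
  F[2-3] = -1135.1589 N (compression)
  Rx@0 = -918.1500 N
  Ry@0 = -1357.9870 N
  Ry@2 = +2487.2970 N

301.115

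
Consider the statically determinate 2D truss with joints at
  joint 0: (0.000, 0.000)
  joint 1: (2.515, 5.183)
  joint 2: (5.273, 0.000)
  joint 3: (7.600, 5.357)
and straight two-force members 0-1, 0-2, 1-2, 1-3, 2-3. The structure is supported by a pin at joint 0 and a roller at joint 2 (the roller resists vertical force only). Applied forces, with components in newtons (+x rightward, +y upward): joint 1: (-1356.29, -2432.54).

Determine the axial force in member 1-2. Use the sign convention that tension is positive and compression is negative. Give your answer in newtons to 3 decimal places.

N=4 nodes, M=5 members, R=3 reactions → 2N=8, M+R=8
member 0 (0-1): L=5.7610, (cx,cy)=(0.4366,0.8997)
member 1 (0-2): L=5.2730, (cx,cy)=(1.0000,0.0000)
member 2 (1-2): L=5.8711, (cx,cy)=(0.4698,-0.8828)
member 3 (1-3): L=5.0880, (cx,cy)=(0.9994,0.0342)
member 4 (2-3): L=5.8406, (cx,cy)=(0.3984,0.9172)
solve A·x = −loads:
  F[0-1] = -2896.0003 N (compression)
  F[0-2] = -92.0155 N (compression)
  F[1-2] = +195.8789 N (tension)
  F[1-3] = +0.0000 N (tension)
  F[2-3] = -0.0000 N (compression)
  Rx@0 = +1356.2900 N
  Ry@0 = +2605.4611 N
  Ry@2 = -172.9211 N

195.879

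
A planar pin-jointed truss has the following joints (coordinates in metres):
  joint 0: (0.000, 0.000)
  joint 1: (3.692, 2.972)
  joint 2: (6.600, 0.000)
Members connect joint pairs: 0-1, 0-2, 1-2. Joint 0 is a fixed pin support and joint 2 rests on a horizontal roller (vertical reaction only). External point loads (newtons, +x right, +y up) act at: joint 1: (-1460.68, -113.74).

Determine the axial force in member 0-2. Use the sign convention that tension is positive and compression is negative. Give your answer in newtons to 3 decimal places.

-581.329

N=3 nodes, M=3 members, R=3 reactions → 2N=6, M+R=6
member 0 (0-1): L=4.7396, (cx,cy)=(0.7790,0.6271)
member 1 (0-2): L=6.6000, (cx,cy)=(1.0000,0.0000)
member 2 (1-2): L=4.1580, (cx,cy)=(0.6994,-0.7148)
solve A·x = −loads:
  F[0-1] = -1128.8615 N (compression)
  F[0-2] = -581.3291 N (compression)
  F[1-2] = +831.2195 N (tension)
  Rx@0 = +1460.6800 N
  Ry@0 = +707.8632 N
  Ry@2 = -594.1232 N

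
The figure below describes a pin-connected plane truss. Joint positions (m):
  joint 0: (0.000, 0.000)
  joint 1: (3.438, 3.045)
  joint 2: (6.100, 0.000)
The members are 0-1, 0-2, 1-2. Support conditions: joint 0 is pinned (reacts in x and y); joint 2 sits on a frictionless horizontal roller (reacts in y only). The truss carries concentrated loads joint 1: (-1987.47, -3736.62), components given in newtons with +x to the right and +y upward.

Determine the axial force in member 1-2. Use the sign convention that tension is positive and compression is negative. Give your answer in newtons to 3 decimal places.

-1479.513

N=3 nodes, M=3 members, R=3 reactions → 2N=6, M+R=6
member 0 (0-1): L=4.5926, (cx,cy)=(0.7486,0.6630)
member 1 (0-2): L=6.1000, (cx,cy)=(1.0000,0.0000)
member 2 (1-2): L=4.0445, (cx,cy)=(0.6582,-0.7529)
solve A·x = −loads:
  F[0-1] = -3955.7230 N (compression)
  F[0-2] = +973.7741 N (tension)
  F[1-2] = -1479.5132 N (compression)
  Rx@0 = +1987.4700 N
  Ry@0 = +2622.7424 N
  Ry@2 = +1113.8776 N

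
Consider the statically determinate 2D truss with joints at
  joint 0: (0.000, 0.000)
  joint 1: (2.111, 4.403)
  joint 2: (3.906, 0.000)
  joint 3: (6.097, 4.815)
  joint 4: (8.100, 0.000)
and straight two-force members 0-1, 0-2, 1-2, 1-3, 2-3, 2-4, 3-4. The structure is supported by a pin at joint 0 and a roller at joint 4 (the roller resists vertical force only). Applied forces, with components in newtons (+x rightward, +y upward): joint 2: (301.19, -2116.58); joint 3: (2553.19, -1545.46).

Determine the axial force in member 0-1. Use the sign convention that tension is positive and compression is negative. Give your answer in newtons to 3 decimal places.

43.965

N=5 nodes, M=7 members, R=3 reactions → 2N=10, M+R=10
member 0 (0-1): L=4.8829, (cx,cy)=(0.4323,0.9017)
member 1 (0-2): L=3.9060, (cx,cy)=(1.0000,0.0000)
member 2 (1-2): L=4.7548, (cx,cy)=(0.3775,-0.9260)
member 3 (1-3): L=4.0072, (cx,cy)=(0.9947,0.1028)
member 4 (2-3): L=5.2901, (cx,cy)=(0.4142,0.9102)
member 5 (2-4): L=4.1940, (cx,cy)=(1.0000,0.0000)
member 6 (3-4): L=5.2150, (cx,cy)=(0.3841,-0.9233)
solve A·x = −loads:
  F[0-1] = +43.9650 N (tension)
  F[0-2] = +2835.3728 N (tension)
  F[1-2] = -39.0450 N (compression)
  F[1-3] = +33.9269 N (tension)
  F[2-3] = +2365.1290 N (tension)
  F[2-4] = +1539.8698 N (tension)
  F[3-4] = -4009.1974 N (compression)
  Rx@0 = -2854.3800 N
  Ry@0 = -39.6441 N
  Ry@4 = +3701.6841 N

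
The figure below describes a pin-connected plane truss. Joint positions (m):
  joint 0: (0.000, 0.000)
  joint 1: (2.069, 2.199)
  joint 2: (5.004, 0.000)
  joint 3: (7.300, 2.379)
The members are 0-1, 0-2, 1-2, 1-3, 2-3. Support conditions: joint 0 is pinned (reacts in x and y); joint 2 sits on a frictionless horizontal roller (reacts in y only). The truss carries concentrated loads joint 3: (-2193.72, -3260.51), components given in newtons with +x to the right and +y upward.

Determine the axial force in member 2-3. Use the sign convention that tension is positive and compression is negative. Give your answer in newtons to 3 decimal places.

-4578.476

N=4 nodes, M=5 members, R=3 reactions → 2N=8, M+R=8
member 0 (0-1): L=3.0193, (cx,cy)=(0.6853,0.7283)
member 1 (0-2): L=5.0040, (cx,cy)=(1.0000,0.0000)
member 2 (1-2): L=3.6674, (cx,cy)=(0.8003,-0.5996)
member 3 (1-3): L=5.2341, (cx,cy)=(0.9994,0.0344)
member 4 (2-3): L=3.3062, (cx,cy)=(0.6944,0.7195)
solve A·x = −loads:
  F[0-1] = +622.1165 N (tension)
  F[0-2] = -2620.0260 N (compression)
  F[1-2] = -699.0760 N (compression)
  F[1-3] = +986.3560 N (tension)
  F[2-3] = -4578.4764 N (compression)
  Rx@0 = +2193.7200 N
  Ry@0 = -453.0917 N
  Ry@2 = +3713.6017 N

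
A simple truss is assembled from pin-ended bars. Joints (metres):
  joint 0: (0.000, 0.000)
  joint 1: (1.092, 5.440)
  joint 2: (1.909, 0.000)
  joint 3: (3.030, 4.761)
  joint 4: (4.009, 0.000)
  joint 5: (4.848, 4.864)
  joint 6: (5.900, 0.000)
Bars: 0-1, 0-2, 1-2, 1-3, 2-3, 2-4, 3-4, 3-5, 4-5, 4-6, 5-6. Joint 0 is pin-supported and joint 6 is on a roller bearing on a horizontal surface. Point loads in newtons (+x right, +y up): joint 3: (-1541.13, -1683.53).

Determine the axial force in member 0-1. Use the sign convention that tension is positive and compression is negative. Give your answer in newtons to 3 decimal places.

-2103.696

N=7 nodes, M=11 members, R=3 reactions → 2N=14, M+R=14
member 0 (0-1): L=5.5485, (cx,cy)=(0.1968,0.9804)
member 1 (0-2): L=1.9090, (cx,cy)=(1.0000,0.0000)
member 2 (1-2): L=5.5010, (cx,cy)=(0.1485,-0.9889)
member 3 (1-3): L=2.0535, (cx,cy)=(0.9438,-0.3307)
member 4 (2-3): L=4.8912, (cx,cy)=(0.2292,0.9734)
member 5 (2-4): L=2.1000, (cx,cy)=(1.0000,0.0000)
member 6 (3-4): L=4.8606, (cx,cy)=(0.2014,-0.9795)
member 7 (3-5): L=1.8209, (cx,cy)=(0.9984,0.0566)
member 8 (4-5): L=4.9358, (cx,cy)=(0.1700,0.9854)
member 9 (4-6): L=1.8910, (cx,cy)=(1.0000,0.0000)
member 10 (5-6): L=4.9765, (cx,cy)=(0.2114,-0.9774)
solve A·x = −loads:
  F[0-1] = -2103.6955 N (compression)
  F[0-2] = -1127.1032 N (compression)
  F[1-2] = +2356.3557 N (tension)
  F[1-3] = -809.5226 N (compression)
  F[2-3] = -2393.9443 N (compression)
  F[2-4] = -228.4794 N (compression)
  F[3-4] = +395.5584 N (tension)
  F[3-5] = +149.0467 N (tension)
  F[4-5] = -393.1736 N (compression)
  F[4-6] = -81.9758 N (compression)
  F[5-6] = +387.7847 N (tension)
  Rx@0 = +1541.1300 N
  Ry@0 = +2062.5510 N
  Ry@6 = -379.0210 N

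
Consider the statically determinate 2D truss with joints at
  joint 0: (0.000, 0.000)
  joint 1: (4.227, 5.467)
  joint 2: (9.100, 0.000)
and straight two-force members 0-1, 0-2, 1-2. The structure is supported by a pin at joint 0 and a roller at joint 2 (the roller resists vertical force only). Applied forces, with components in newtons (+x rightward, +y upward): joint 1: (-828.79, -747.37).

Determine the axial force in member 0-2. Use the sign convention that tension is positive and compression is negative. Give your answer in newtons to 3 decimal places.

N=3 nodes, M=3 members, R=3 reactions → 2N=6, M+R=6
member 0 (0-1): L=6.9105, (cx,cy)=(0.6117,0.7911)
member 1 (0-2): L=9.1000, (cx,cy)=(1.0000,0.0000)
member 2 (1-2): L=7.3235, (cx,cy)=(0.6654,-0.7465)
solve A·x = −loads:
  F[0-1] = -1135.2709 N (compression)
  F[0-2] = -134.3743 N (compression)
  F[1-2] = +201.9486 N (tension)
  Rx@0 = +828.7900 N
  Ry@0 = +898.1241 N
  Ry@2 = -150.7541 N

-134.374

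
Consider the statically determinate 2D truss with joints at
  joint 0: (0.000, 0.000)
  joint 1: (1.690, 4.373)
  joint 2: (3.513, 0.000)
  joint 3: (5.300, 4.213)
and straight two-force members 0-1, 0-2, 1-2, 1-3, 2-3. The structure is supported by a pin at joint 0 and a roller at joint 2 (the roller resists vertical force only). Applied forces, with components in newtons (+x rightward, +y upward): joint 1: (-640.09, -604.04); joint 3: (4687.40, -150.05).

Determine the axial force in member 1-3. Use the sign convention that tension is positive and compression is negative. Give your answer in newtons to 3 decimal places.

4667.955

N=4 nodes, M=5 members, R=3 reactions → 2N=8, M+R=8
member 0 (0-1): L=4.6882, (cx,cy)=(0.3605,0.9328)
member 1 (0-2): L=3.5130, (cx,cy)=(1.0000,0.0000)
member 2 (1-2): L=4.7378, (cx,cy)=(0.3848,-0.9230)
member 3 (1-3): L=3.6135, (cx,cy)=(0.9990,-0.0443)
member 4 (2-3): L=4.5763, (cx,cy)=(0.3905,0.9206)
solve A·x = −loads:
  F[0-1] = +4918.1588 N (tension)
  F[0-2] = +2274.4150 N (tension)
  F[1-2] = -5848.5114 N (compression)
  F[1-3] = +4667.9547 N (tension)
  F[2-3] = +61.5214 N (tension)
  Rx@0 = -4047.3100 N
  Ry@0 = -4587.4970 N
  Ry@2 = +5341.5870 N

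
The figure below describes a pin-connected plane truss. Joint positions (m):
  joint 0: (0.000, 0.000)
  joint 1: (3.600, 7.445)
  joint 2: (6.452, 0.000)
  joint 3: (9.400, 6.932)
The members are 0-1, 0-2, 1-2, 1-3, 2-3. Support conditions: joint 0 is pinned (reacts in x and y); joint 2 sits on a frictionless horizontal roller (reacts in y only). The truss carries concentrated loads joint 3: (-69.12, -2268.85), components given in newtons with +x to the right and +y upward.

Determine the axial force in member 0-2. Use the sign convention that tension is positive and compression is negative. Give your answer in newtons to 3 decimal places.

N=4 nodes, M=5 members, R=3 reactions → 2N=8, M+R=8
member 0 (0-1): L=8.2697, (cx,cy)=(0.4353,0.9003)
member 1 (0-2): L=6.4520, (cx,cy)=(1.0000,0.0000)
member 2 (1-2): L=7.9726, (cx,cy)=(0.3577,-0.9338)
member 3 (1-3): L=5.8226, (cx,cy)=(0.9961,-0.0881)
member 4 (2-3): L=7.5328, (cx,cy)=(0.3914,0.9202)
solve A·x = −loads:
  F[0-1] = +1069.0123 N (tension)
  F[0-2] = -534.4866 N (compression)
  F[1-2] = -1112.3699 N (compression)
  F[1-3] = +866.6609 N (tension)
  F[2-3] = -2382.5233 N (compression)
  Rx@0 = +69.1200 N
  Ry@0 = -962.4039 N
  Ry@2 = +3231.2539 N

-534.487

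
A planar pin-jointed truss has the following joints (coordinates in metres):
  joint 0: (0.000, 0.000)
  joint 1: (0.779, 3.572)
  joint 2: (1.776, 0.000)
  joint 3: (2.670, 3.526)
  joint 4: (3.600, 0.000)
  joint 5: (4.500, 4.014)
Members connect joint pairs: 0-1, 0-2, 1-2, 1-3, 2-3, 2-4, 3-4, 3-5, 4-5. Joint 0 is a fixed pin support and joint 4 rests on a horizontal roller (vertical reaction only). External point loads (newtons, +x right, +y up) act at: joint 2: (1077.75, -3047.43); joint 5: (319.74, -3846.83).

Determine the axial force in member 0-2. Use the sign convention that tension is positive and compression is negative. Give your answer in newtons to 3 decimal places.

1446.737

N=6 nodes, M=9 members, R=3 reactions → 2N=12, M+R=12
member 0 (0-1): L=3.6560, (cx,cy)=(0.2131,0.9770)
member 1 (0-2): L=1.7760, (cx,cy)=(1.0000,0.0000)
member 2 (1-2): L=3.7085, (cx,cy)=(0.2688,-0.9632)
member 3 (1-3): L=1.8916, (cx,cy)=(0.9997,-0.0243)
member 4 (2-3): L=3.6376, (cx,cy)=(0.2458,0.9693)
member 5 (2-4): L=1.8240, (cx,cy)=(1.0000,0.0000)
member 6 (3-4): L=3.6466, (cx,cy)=(0.2550,-0.9669)
member 7 (3-5): L=1.8939, (cx,cy)=(0.9662,0.2577)
member 8 (4-5): L=4.1137, (cx,cy)=(0.2188,0.9758)
solve A·x = −loads:
  F[0-1] = -231.1212 N (compression)
  F[0-2] = +1446.7366 N (tension)
  F[1-2] = +237.2996 N (tension)
  F[1-3] = -113.0756 N (compression)
  F[2-3] = +2908.0610 N (tension)
  F[2-4] = -281.9276 N (compression)
  F[3-4] = -2571.3266 N (compression)
  F[3-5] = +1301.3825 N (tension)
  F[4-5] = -4285.9821 N (compression)
  Rx@0 = -1397.4900 N
  Ry@0 = +225.8136 N
  Ry@4 = +6668.4464 N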